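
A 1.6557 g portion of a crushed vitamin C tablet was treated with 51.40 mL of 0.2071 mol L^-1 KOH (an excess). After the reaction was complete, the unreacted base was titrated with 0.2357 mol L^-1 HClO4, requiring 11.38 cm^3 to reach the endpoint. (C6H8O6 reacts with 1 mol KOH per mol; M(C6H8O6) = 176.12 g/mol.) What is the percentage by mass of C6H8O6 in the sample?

84.7%

Total n(KOH) added = 0.2071 x 0.05140 = 0.01064 mol.
n(HClO4) used = 0.2357 x 0.01138 = 0.002682 mol, which equals the excess n(KOH).
So n(KOH) consumed by the sample = 0.01064 - 0.002682 = 0.007963 mol.
n(C6H8O6) = 0.007963 / 1 = 0.007963 mol.
mass C6H8O6 = 0.007963 x 176.12 = 1.402 g, so %C6H8O6 = 1.402/1.6557 x 100 = 84.7%.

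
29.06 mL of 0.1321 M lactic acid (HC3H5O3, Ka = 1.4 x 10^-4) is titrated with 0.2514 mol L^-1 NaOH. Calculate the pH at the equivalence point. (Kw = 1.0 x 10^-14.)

8.40

n(HC3H5O3) = 0.1321 x 0.02906 = 0.003839 mol; V(NaOH) at equivalence = 0.003839/0.2514 = 0.01527 L.
At equivalence all the acid is converted to C3H5O3-; total volume = 0.02906 + 0.01527 = 0.04433 L, so [C3H5O3-] = 0.003839/0.04433 = 0.08660 M.
Kb = Kw/Ka = 1.0e-14 / 1.4 x 10^-4 = 7.14e-11.
[OH^-] = sqrt(Kb x [C3H5O3-]) = sqrt(7.14e-11 x 0.08660) = 2.49e-6 M.
pOH = 5.60, so pH = 14.00 - 5.60 = 8.40.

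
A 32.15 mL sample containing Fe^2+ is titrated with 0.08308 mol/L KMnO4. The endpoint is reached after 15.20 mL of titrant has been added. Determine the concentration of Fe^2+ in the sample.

n(KMnO4) = 0.08308 x 0.01520 = 0.001263 mol.
From the balanced equation, 1 mol KMnO4 reacts with 5 mol Fe^2+, so n(Fe^2+) = 0.001263 x 5/1 = 0.006314 mol.
[Fe^2+] = 0.006314 / 0.03215 L = 0.196 M.

0.196 M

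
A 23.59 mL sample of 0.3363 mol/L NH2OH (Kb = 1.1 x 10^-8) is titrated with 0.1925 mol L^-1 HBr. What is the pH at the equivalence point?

3.48

n(NH2OH) = 0.3363 x 0.02359 = 0.007933 mol; V(HBr) at equivalence = 0.007933/0.1925 = 0.04121 L.
At equivalence the base is fully converted to NH3OH+; total volume = 0.06480 L, so [NH3OH+] = 0.007933/0.06480 = 0.1224 M.
Ka(NH3OH+) = Kw/Kb = 1.0e-14 / 1.1 x 10^-8 = 9.09e-7.
[H^+] = sqrt(Ka x [NH3OH+]) = sqrt(9.09e-7 x 0.1224) = 0.000334 M.
pH = -log(0.000334) = 3.48.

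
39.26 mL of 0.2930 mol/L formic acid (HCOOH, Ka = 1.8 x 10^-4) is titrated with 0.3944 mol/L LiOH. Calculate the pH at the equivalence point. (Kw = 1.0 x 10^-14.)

8.49

n(HCOOH) = 0.2930 x 0.03926 = 0.01150 mol; V(LiOH) at equivalence = 0.01150/0.3944 = 0.02917 L.
At equivalence all the acid is converted to HCOO-; total volume = 0.03926 + 0.02917 = 0.06843 L, so [HCOO-] = 0.01150/0.06843 = 0.1681 M.
Kb = Kw/Ka = 1.0e-14 / 1.8 x 10^-4 = 5.56e-11.
[OH^-] = sqrt(Kb x [HCOO-]) = sqrt(5.56e-11 x 0.1681) = 3.06e-6 M.
pOH = 5.51, so pH = 14.00 - 5.51 = 8.49.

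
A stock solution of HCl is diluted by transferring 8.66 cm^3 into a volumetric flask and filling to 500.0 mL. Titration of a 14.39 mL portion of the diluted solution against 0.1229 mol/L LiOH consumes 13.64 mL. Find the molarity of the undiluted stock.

n(LiOH) = 0.1229 x 0.01364 = 0.001676 mol.
n(HCl) in the aliquot = 0.001676 mol.
[diluted HCl] = 0.001676 / 0.01439 = 0.1165 M.
Dilution factor = 500.0/8.660 = 57.74, so [stock] = 0.1165 x 57.74 = 6.73 M.

6.73 M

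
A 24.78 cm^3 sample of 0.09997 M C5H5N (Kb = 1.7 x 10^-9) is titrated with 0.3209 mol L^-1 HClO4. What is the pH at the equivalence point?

n(C5H5N) = 0.09997 x 0.02478 = 0.002477 mol; V(HClO4) at equivalence = 0.002477/0.3209 = 0.007720 L.
At equivalence the base is fully converted to C5H5NH+; total volume = 0.03250 L, so [C5H5NH+] = 0.002477/0.03250 = 0.07622 M.
Ka(C5H5NH+) = Kw/Kb = 1.0e-14 / 1.7 x 10^-9 = 5.88e-6.
[H^+] = sqrt(Ka x [C5H5NH+]) = sqrt(5.88e-6 x 0.07622) = 0.000670 M.
pH = -log(0.000670) = 3.17.

3.17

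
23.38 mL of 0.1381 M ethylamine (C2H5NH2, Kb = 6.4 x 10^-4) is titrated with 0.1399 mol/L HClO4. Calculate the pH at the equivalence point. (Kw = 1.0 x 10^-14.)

5.98

n(C2H5NH2) = 0.1381 x 0.02338 = 0.003229 mol; V(HClO4) at equivalence = 0.003229/0.1399 = 0.02308 L.
At equivalence the base is fully converted to C2H5NH3+; total volume = 0.04646 L, so [C2H5NH3+] = 0.003229/0.04646 = 0.06950 M.
Ka(C2H5NH3+) = Kw/Kb = 1.0e-14 / 6.4 x 10^-4 = 1.56e-11.
[H^+] = sqrt(Ka x [C2H5NH3+]) = sqrt(1.56e-11 x 0.06950) = 1.04e-6 M.
pH = -log(1.04e-6) = 5.98.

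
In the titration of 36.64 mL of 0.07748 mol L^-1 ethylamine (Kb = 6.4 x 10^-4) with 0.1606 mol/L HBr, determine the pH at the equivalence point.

n(C2H5NH2) = 0.07748 x 0.03664 = 0.002839 mol; V(HBr) at equivalence = 0.002839/0.1606 = 0.01768 L.
At equivalence the base is fully converted to C2H5NH3+; total volume = 0.05432 L, so [C2H5NH3+] = 0.002839/0.05432 = 0.05227 M.
Ka(C2H5NH3+) = Kw/Kb = 1.0e-14 / 6.4 x 10^-4 = 1.56e-11.
[H^+] = sqrt(Ka x [C2H5NH3+]) = sqrt(1.56e-11 x 0.05227) = 9.04e-7 M.
pH = -log(9.04e-7) = 6.04.

6.04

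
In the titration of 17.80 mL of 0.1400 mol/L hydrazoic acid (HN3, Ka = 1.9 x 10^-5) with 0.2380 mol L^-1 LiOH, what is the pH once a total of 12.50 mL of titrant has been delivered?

12.20

n(acid) = 0.1400 x 0.01780 = 0.002492 mol; n(LiOH) added = 0.2380 x 0.01250 = 0.002975 mol.
Base is in excess by 0.002975 - 0.002492 = 0.0004830 mol in a total volume of 0.03030 L.
[OH^-] = 0.0004830/0.03030 = 0.01594 M, so pOH = 1.80 and pH = 14.00 - 1.80 = 12.20.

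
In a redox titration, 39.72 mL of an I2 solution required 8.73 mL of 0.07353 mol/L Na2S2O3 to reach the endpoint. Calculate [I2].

n(Na2S2O3) = 0.07353 x 0.008730 = 0.0006419 mol.
From the balanced equation, 2 mol Na2S2O3 reacts with 1 mol I2, so n(I2) = 0.0006419 x 1/2 = 0.0003210 mol.
[I2] = 0.0003210 / 0.03972 L = 0.00808 M.

0.00808 M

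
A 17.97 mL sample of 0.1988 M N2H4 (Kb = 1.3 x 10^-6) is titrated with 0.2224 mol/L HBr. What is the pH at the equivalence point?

4.55

n(N2H4) = 0.1988 x 0.01797 = 0.003572 mol; V(HBr) at equivalence = 0.003572/0.2224 = 0.01606 L.
At equivalence the base is fully converted to N2H5+; total volume = 0.03403 L, so [N2H5+] = 0.003572/0.03403 = 0.1050 M.
Ka(N2H5+) = Kw/Kb = 1.0e-14 / 1.3 x 10^-6 = 7.69e-9.
[H^+] = sqrt(Ka x [N2H5+]) = sqrt(7.69e-9 x 0.1050) = 2.84e-5 M.
pH = -log(2.84e-5) = 4.55.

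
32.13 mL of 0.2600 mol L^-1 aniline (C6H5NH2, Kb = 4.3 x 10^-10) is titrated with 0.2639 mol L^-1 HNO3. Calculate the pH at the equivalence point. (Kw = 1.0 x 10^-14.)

n(C6H5NH2) = 0.2600 x 0.03213 = 0.008354 mol; V(HNO3) at equivalence = 0.008354/0.2639 = 0.03166 L.
At equivalence the base is fully converted to C6H5NH3+; total volume = 0.06379 L, so [C6H5NH3+] = 0.008354/0.06379 = 0.1310 M.
Ka(C6H5NH3+) = Kw/Kb = 1.0e-14 / 4.3 x 10^-10 = 2.33e-5.
[H^+] = sqrt(Ka x [C6H5NH3+]) = sqrt(2.33e-5 x 0.1310) = 0.00175 M.
pH = -log(0.00175) = 2.76.

2.76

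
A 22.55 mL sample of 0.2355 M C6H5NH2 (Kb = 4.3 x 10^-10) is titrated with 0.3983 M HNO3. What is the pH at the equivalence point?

n(C6H5NH2) = 0.2355 x 0.02255 = 0.005311 mol; V(HNO3) at equivalence = 0.005311/0.3983 = 0.01333 L.
At equivalence the base is fully converted to C6H5NH3+; total volume = 0.03588 L, so [C6H5NH3+] = 0.005311/0.03588 = 0.1480 M.
Ka(C6H5NH3+) = Kw/Kb = 1.0e-14 / 4.3 x 10^-10 = 2.33e-5.
[H^+] = sqrt(Ka x [C6H5NH3+]) = sqrt(2.33e-5 x 0.1480) = 0.00186 M.
pH = -log(0.00186) = 2.73.

2.73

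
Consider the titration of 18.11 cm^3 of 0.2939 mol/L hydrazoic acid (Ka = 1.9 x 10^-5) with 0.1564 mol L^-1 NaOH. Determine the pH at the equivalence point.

8.87

n(HN3) = 0.2939 x 0.01811 = 0.005323 mol; V(NaOH) at equivalence = 0.005323/0.1564 = 0.03403 L.
At equivalence all the acid is converted to N3-; total volume = 0.01811 + 0.03403 = 0.05214 L, so [N3-] = 0.005323/0.05214 = 0.1021 M.
Kb = Kw/Ka = 1.0e-14 / 1.9 x 10^-5 = 5.26e-10.
[OH^-] = sqrt(Kb x [N3-]) = sqrt(5.26e-10 x 0.1021) = 7.33e-6 M.
pOH = 5.13, so pH = 14.00 - 5.13 = 8.87.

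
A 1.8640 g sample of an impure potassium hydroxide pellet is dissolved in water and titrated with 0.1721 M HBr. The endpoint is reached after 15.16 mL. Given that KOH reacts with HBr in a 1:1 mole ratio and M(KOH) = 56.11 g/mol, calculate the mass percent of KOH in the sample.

7.85%

n(HBr) = 0.1721 x 0.01516 = 0.002609 mol.
n(KOH) = 0.002609 / 1 = 0.002609 mol.
mass of KOH = 0.002609 x 56.11 = 0.1464 g.
% purity = 0.1464 / 1.8640 x 100 = 7.85%.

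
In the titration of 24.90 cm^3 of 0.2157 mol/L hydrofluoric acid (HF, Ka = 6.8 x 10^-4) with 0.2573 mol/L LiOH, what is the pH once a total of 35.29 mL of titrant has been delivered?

n(acid) = 0.2157 x 0.02490 = 0.005371 mol; n(LiOH) added = 0.2573 x 0.03529 = 0.009080 mol.
Base is in excess by 0.009080 - 0.005371 = 0.003709 mol in a total volume of 0.06019 L.
[OH^-] = 0.003709/0.06019 = 0.06162 M, so pOH = 1.21 and pH = 14.00 - 1.21 = 12.79.

12.79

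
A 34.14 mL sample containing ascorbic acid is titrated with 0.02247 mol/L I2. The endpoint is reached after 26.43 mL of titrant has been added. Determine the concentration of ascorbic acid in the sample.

n(I2) = 0.02247 x 0.02643 = 0.0005939 mol.
From the balanced equation, 1 mol I2 reacts with 1 mol ascorbic acid, so n(ascorbic acid) = 0.0005939 x 1/1 = 0.0005939 mol.
[ascorbic acid] = 0.0005939 / 0.03414 L = 0.0174 M.

0.0174 M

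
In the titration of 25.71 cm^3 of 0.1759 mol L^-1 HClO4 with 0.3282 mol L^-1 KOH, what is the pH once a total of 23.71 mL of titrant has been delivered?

12.82

n(acid) = 0.1759 x 0.02571 = 0.004522 mol; n(KOH) added = 0.3282 x 0.02371 = 0.007782 mol.
Base is in excess by 0.007782 - 0.004522 = 0.003259 mol in a total volume of 0.04942 L.
[OH^-] = 0.003259/0.04942 = 0.06595 M, so pOH = 1.18 and pH = 14.00 - 1.18 = 12.82.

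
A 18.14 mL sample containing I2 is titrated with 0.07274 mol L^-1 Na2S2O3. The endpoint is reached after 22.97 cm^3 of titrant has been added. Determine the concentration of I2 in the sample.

0.0461 M

n(Na2S2O3) = 0.07274 x 0.02297 = 0.001671 mol.
From the balanced equation, 2 mol Na2S2O3 reacts with 1 mol I2, so n(I2) = 0.001671 x 1/2 = 0.0008354 mol.
[I2] = 0.0008354 / 0.01814 L = 0.0461 M.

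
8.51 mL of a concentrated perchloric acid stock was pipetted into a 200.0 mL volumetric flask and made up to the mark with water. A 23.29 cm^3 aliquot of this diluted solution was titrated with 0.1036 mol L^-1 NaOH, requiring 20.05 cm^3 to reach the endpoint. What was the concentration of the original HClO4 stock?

n(NaOH) = 0.1036 x 0.02005 = 0.002077 mol.
n(HClO4) in the aliquot = 0.002077 mol.
[diluted HClO4] = 0.002077 / 0.02329 = 0.08919 M.
Dilution factor = 200.0/8.510 = 23.50, so [stock] = 0.08919 x 23.50 = 2.10 M.

2.10 M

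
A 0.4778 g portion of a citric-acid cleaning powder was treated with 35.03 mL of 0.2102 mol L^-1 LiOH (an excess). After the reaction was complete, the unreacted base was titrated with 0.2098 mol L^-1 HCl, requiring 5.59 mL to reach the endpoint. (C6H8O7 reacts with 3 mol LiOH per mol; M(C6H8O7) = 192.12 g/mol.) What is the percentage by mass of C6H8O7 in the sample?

83.0%

Total n(LiOH) added = 0.2102 x 0.03503 = 0.007363 mol.
n(HCl) used = 0.2098 x 0.005590 = 0.001173 mol, which equals the excess n(LiOH).
So n(LiOH) consumed by the sample = 0.007363 - 0.001173 = 0.006191 mol.
n(C6H8O7) = 0.006191 / 3 = 0.002064 mol.
mass C6H8O7 = 0.002064 x 192.12 = 0.3964 g, so %C6H8O7 = 0.3964/0.4778 x 100 = 83.0%.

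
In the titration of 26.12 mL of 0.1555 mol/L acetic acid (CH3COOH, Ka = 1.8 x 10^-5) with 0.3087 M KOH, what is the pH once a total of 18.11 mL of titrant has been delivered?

12.54

n(acid) = 0.1555 x 0.02612 = 0.004062 mol; n(KOH) added = 0.3087 x 0.01811 = 0.005591 mol.
Base is in excess by 0.005591 - 0.004062 = 0.001529 mol in a total volume of 0.04423 L.
[OH^-] = 0.001529/0.04423 = 0.03457 M, so pOH = 1.46 and pH = 14.00 - 1.46 = 12.54.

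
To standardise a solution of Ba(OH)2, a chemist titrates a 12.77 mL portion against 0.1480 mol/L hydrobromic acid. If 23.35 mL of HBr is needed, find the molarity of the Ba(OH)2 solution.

n(HBr) delivered = 0.1480 x 0.02335 = 0.003456 mol.
The reaction is 1 Ba(OH)2 + 2 HBr, so n(Ba(OH)2) = 0.003456 x 1/2 = 0.001728 mol.
[Ba(OH)2] = 0.001728 mol / 0.01277 L = 0.135 M.

0.135 M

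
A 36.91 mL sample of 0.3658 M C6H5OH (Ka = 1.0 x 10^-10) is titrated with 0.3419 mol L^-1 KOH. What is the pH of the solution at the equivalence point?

11.62

n(C6H5OH) = 0.3658 x 0.03691 = 0.01350 mol; V(KOH) at equivalence = 0.01350/0.3419 = 0.03949 L.
At equivalence all the acid is converted to C6H5O-; total volume = 0.03691 + 0.03949 = 0.07640 L, so [C6H5O-] = 0.01350/0.07640 = 0.1767 M.
Kb = Kw/Ka = 1.0e-14 / 1.0 x 10^-10 = 0.000100.
[OH^-] = sqrt(Kb x [C6H5O-]) = sqrt(0.000100 x 0.1767) = 0.00420 M.
pOH = 2.38, so pH = 14.00 - 2.38 = 11.62.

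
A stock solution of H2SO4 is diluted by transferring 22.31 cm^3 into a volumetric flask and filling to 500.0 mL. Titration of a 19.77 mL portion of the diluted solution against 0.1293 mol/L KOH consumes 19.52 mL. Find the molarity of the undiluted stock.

1.43 M

n(KOH) = 0.1293 x 0.01952 = 0.002524 mol.
n(H2SO4) in the aliquot = 0.002524 x 1/2 = 0.001262 mol.
[diluted H2SO4] = 0.001262 / 0.01977 = 0.06383 M.
Dilution factor = 500.0/22.31 = 22.41, so [stock] = 0.06383 x 22.41 = 1.43 M.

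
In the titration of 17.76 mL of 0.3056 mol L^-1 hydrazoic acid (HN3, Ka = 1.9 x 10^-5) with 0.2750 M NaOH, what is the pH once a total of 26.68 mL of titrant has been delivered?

n(acid) = 0.3056 x 0.01776 = 0.005427 mol; n(NaOH) added = 0.2750 x 0.02668 = 0.007337 mol.
Base is in excess by 0.007337 - 0.005427 = 0.001910 mol in a total volume of 0.04444 L.
[OH^-] = 0.001910/0.04444 = 0.04297 M, so pOH = 1.37 and pH = 14.00 - 1.37 = 12.63.

12.63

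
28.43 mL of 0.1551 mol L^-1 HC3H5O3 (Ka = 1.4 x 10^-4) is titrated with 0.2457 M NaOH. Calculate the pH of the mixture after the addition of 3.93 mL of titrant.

3.30

Initial n(HC3H5O3) = 0.1551 x 0.02843 = 0.004409 mol.
n(NaOH) added = 0.2457 x 0.003930 = 0.0009656 mol, converting that many moles of HC3H5O3 to C3H5O3-.
Remaining n(HC3H5O3) = 0.003444 mol; n(C3H5O3-) = 0.0009656 mol.
By Henderson-Hasselbalch, pH = pKa + log([A^-]/[HA]) = 3.85 + log(0.0009656/0.003444) = 3.85 + (-0.55) = 3.30.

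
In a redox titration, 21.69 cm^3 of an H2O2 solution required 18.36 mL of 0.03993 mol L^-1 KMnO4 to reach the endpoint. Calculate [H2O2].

n(KMnO4) = 0.03993 x 0.01836 = 0.0007331 mol.
From the balanced equation, 2 mol KMnO4 reacts with 5 mol H2O2, so n(H2O2) = 0.0007331 x 5/2 = 0.001833 mol.
[H2O2] = 0.001833 / 0.02169 L = 0.0845 M.

0.0845 M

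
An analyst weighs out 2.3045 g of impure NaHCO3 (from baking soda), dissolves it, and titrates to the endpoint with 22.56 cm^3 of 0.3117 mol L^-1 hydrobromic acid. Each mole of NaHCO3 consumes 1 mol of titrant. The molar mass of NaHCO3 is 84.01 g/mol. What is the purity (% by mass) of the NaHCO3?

25.6%

n(HBr) = 0.3117 x 0.02256 = 0.007032 mol.
n(NaHCO3) = 0.007032 / 1 = 0.007032 mol.
mass of NaHCO3 = 0.007032 x 84.01 = 0.5908 g.
% purity = 0.5908 / 2.3045 x 100 = 25.6%.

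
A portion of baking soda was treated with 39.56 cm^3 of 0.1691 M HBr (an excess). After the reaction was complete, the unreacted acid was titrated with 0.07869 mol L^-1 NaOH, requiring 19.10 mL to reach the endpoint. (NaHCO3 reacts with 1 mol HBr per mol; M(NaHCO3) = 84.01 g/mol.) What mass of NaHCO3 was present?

0.436 g

Total n(HBr) added = 0.1691 x 0.03956 = 0.006690 mol.
n(NaOH) used = 0.07869 x 0.01910 = 0.001503 mol, which equals the excess n(HBr).
So n(HBr) consumed by the sample = 0.006690 - 0.001503 = 0.005187 mol.
n(NaHCO3) = 0.005187 / 1 = 0.005187 mol.
mass = 0.005187 mol x 84.01 g/mol = 0.436 g.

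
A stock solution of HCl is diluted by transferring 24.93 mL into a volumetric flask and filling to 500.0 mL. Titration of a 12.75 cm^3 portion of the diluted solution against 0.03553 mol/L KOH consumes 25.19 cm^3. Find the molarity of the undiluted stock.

1.41 M

n(KOH) = 0.03553 x 0.02519 = 0.0008950 mol.
n(HCl) in the aliquot = 0.0008950 mol.
[diluted HCl] = 0.0008950 / 0.01275 = 0.07020 M.
Dilution factor = 500.0/24.93 = 20.06, so [stock] = 0.07020 x 20.06 = 1.41 M.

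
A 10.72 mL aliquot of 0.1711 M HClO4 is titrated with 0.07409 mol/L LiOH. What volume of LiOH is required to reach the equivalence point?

n(HClO4) = 0.1711 mol/L x 0.01072 L = 0.001834 mol.
At equivalence n(LiOH) = n(HClO4) = 0.001834 mol.
V(LiOH) = 0.001834 / 0.07409 = 0.02476 L = 24.8 mL.

24.8 mL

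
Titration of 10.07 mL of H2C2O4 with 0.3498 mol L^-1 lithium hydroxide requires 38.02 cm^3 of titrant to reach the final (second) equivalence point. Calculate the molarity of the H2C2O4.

n(LiOH) = 0.3498 x 0.03802 = 0.01330 mol.
At the final (second) equivalence point, 2 mol OH^- react per mol H2C2O4, so n(H2C2O4) = 0.01330 / 2 = 0.006650 mol.
[H2C2O4] = 0.006650 / 0.01007 L = 0.660 M.

0.660 M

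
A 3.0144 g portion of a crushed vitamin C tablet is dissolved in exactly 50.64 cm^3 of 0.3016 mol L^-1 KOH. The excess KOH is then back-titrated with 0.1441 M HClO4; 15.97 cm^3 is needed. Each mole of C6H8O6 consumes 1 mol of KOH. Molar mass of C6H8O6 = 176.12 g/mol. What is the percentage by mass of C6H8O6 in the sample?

75.8%

Total n(KOH) added = 0.3016 x 0.05064 = 0.01527 mol.
n(HClO4) used = 0.1441 x 0.01597 = 0.002301 mol, which equals the excess n(KOH).
So n(KOH) consumed by the sample = 0.01527 - 0.002301 = 0.01297 mol.
n(C6H8O6) = 0.01297 / 1 = 0.01297 mol.
mass C6H8O6 = 0.01297 x 176.12 = 2.285 g, so %C6H8O6 = 2.285/3.0144 x 100 = 75.8%.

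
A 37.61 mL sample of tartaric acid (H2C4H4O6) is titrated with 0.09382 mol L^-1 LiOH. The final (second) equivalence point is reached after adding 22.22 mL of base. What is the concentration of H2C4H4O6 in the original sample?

0.0277 M

n(LiOH) = 0.09382 x 0.02222 = 0.002085 mol.
At the final (second) equivalence point, 2 mol OH^- react per mol H2C4H4O6, so n(H2C4H4O6) = 0.002085 / 2 = 0.001042 mol.
[H2C4H4O6] = 0.001042 / 0.03761 L = 0.0277 M.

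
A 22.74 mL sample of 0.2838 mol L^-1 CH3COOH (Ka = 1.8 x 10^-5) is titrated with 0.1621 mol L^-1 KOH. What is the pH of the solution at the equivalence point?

n(CH3COOH) = 0.2838 x 0.02274 = 0.006454 mol; V(KOH) at equivalence = 0.006454/0.1621 = 0.03981 L.
At equivalence all the acid is converted to CH3COO-; total volume = 0.02274 + 0.03981 = 0.06255 L, so [CH3COO-] = 0.006454/0.06255 = 0.1032 M.
Kb = Kw/Ka = 1.0e-14 / 1.8 x 10^-5 = 5.56e-10.
[OH^-] = sqrt(Kb x [CH3COO-]) = sqrt(5.56e-10 x 0.1032) = 7.57e-6 M.
pOH = 5.12, so pH = 14.00 - 5.12 = 8.88.

8.88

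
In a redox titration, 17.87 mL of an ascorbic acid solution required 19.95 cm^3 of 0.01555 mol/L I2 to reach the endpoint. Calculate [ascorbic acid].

0.0174 M

n(I2) = 0.01555 x 0.01995 = 0.0003102 mol.
From the balanced equation, 1 mol I2 reacts with 1 mol ascorbic acid, so n(ascorbic acid) = 0.0003102 x 1/1 = 0.0003102 mol.
[ascorbic acid] = 0.0003102 / 0.01787 L = 0.0174 M.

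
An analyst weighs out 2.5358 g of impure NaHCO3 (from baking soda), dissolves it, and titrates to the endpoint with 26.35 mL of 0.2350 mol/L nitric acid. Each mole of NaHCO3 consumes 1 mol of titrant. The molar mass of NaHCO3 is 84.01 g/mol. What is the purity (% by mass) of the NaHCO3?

n(HNO3) = 0.2350 x 0.02635 = 0.006192 mol.
n(NaHCO3) = 0.006192 / 1 = 0.006192 mol.
mass of NaHCO3 = 0.006192 x 84.01 = 0.5202 g.
% purity = 0.5202 / 2.5358 x 100 = 20.5%.

20.5%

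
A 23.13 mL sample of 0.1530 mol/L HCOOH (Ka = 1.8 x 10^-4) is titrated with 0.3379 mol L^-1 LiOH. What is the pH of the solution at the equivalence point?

n(HCOOH) = 0.1530 x 0.02313 = 0.003539 mol; V(LiOH) at equivalence = 0.003539/0.3379 = 0.01047 L.
At equivalence all the acid is converted to HCOO-; total volume = 0.02313 + 0.01047 = 0.03360 L, so [HCOO-] = 0.003539/0.03360 = 0.1053 M.
Kb = Kw/Ka = 1.0e-14 / 1.8 x 10^-4 = 5.56e-11.
[OH^-] = sqrt(Kb x [HCOO-]) = sqrt(5.56e-11 x 0.1053) = 2.42e-6 M.
pOH = 5.62, so pH = 14.00 - 5.62 = 8.38.

8.38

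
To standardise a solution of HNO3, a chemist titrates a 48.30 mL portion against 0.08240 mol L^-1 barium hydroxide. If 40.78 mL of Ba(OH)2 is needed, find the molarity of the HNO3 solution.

n(Ba(OH)2) delivered = 0.08240 x 0.04078 = 0.003360 mol.
The reaction is 2 HNO3 + 1 Ba(OH)2, so n(HNO3) = 0.003360 x 2/1 = 0.006721 mol.
[HNO3] = 0.006721 mol / 0.04830 L = 0.139 M.

0.139 M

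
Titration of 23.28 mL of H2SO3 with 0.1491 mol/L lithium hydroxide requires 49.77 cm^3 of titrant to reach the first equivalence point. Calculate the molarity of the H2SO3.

0.319 M

n(LiOH) = 0.1491 x 0.04977 = 0.007421 mol.
At the first equivalence point, 1 mol OH^- react per mol H2SO3, so n(H2SO3) = 0.007421 / 1 = 0.007421 mol.
[H2SO3] = 0.007421 / 0.02328 L = 0.319 M.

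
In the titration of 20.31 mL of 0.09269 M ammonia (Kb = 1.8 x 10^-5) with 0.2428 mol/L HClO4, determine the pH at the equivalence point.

5.21

n(NH3) = 0.09269 x 0.02031 = 0.001883 mol; V(HClO4) at equivalence = 0.001883/0.2428 = 0.007753 L.
At equivalence the base is fully converted to NH4+; total volume = 0.02806 L, so [NH4+] = 0.001883/0.02806 = 0.06708 M.
Ka(NH4+) = Kw/Kb = 1.0e-14 / 1.8 x 10^-5 = 5.56e-10.
[H^+] = sqrt(Ka x [NH4+]) = sqrt(5.56e-10 x 0.06708) = 6.10e-6 M.
pH = -log(6.10e-6) = 5.21.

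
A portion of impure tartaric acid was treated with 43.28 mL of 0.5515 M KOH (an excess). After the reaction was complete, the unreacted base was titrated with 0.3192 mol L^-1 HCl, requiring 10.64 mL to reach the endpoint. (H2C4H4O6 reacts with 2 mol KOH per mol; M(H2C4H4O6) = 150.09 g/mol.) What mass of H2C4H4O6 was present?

Total n(KOH) added = 0.5515 x 0.04328 = 0.02387 mol.
n(HCl) used = 0.3192 x 0.01064 = 0.003396 mol, which equals the excess n(KOH).
So n(KOH) consumed by the sample = 0.02387 - 0.003396 = 0.02047 mol.
n(H2C4H4O6) = 0.02047 / 2 = 0.01024 mol.
mass = 0.01024 mol x 150.09 g/mol = 1.54 g.

1.54 g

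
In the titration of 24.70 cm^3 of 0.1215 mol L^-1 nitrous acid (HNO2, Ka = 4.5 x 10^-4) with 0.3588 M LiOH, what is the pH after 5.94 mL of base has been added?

Initial n(HNO2) = 0.1215 x 0.02470 = 0.003001 mol.
n(LiOH) added = 0.3588 x 0.005940 = 0.002131 mol, converting that many moles of HNO2 to NO2-.
Remaining n(HNO2) = 0.0008698 mol; n(NO2-) = 0.002131 mol.
By Henderson-Hasselbalch, pH = pKa + log([A^-]/[HA]) = 3.35 + log(0.002131/0.0008698) = 3.35 + (+0.39) = 3.74.

3.74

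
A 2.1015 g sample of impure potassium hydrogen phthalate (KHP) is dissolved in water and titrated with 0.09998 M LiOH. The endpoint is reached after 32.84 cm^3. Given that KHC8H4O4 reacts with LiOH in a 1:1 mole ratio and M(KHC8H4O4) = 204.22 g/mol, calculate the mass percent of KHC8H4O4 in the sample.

n(LiOH) = 0.09998 x 0.03284 = 0.003283 mol.
n(KHC8H4O4) = 0.003283 / 1 = 0.003283 mol.
mass of KHC8H4O4 = 0.003283 x 204.22 = 0.6705 g.
% purity = 0.6705 / 2.1015 x 100 = 31.9%.

31.9%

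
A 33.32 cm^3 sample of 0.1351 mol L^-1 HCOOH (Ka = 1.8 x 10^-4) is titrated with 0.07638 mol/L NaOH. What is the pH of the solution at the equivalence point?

n(HCOOH) = 0.1351 x 0.03332 = 0.004502 mol; V(NaOH) at equivalence = 0.004502/0.07638 = 0.05894 L.
At equivalence all the acid is converted to HCOO-; total volume = 0.03332 + 0.05894 = 0.09226 L, so [HCOO-] = 0.004502/0.09226 = 0.04879 M.
Kb = Kw/Ka = 1.0e-14 / 1.8 x 10^-4 = 5.56e-11.
[OH^-] = sqrt(Kb x [HCOO-]) = sqrt(5.56e-11 x 0.04879) = 1.65e-6 M.
pOH = 5.78, so pH = 14.00 - 5.78 = 8.22.

8.22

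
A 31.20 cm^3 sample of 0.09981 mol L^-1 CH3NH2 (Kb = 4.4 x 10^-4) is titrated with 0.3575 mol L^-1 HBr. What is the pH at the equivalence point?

n(CH3NH2) = 0.09981 x 0.03120 = 0.003114 mol; V(HBr) at equivalence = 0.003114/0.3575 = 0.008711 L.
At equivalence the base is fully converted to CH3NH3+; total volume = 0.03991 L, so [CH3NH3+] = 0.003114/0.03991 = 0.07803 M.
Ka(CH3NH3+) = Kw/Kb = 1.0e-14 / 4.4 x 10^-4 = 2.27e-11.
[H^+] = sqrt(Ka x [CH3NH3+]) = sqrt(2.27e-11 x 0.07803) = 1.33e-6 M.
pH = -log(1.33e-6) = 5.88.

5.88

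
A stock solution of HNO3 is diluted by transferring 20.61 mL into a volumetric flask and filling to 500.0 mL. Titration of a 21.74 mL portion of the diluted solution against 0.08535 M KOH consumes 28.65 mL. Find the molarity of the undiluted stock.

2.73 M

n(KOH) = 0.08535 x 0.02865 = 0.002445 mol.
n(HNO3) in the aliquot = 0.002445 mol.
[diluted HNO3] = 0.002445 / 0.02174 = 0.1125 M.
Dilution factor = 500.0/20.61 = 24.26, so [stock] = 0.1125 x 24.26 = 2.73 M.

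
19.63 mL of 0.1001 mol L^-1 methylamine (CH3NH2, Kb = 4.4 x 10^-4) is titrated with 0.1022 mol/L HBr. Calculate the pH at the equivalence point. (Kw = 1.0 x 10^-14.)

5.97

n(CH3NH2) = 0.1001 x 0.01963 = 0.001965 mol; V(HBr) at equivalence = 0.001965/0.1022 = 0.01923 L.
At equivalence the base is fully converted to CH3NH3+; total volume = 0.03886 L, so [CH3NH3+] = 0.001965/0.03886 = 0.05057 M.
Ka(CH3NH3+) = Kw/Kb = 1.0e-14 / 4.4 x 10^-4 = 2.27e-11.
[H^+] = sqrt(Ka x [CH3NH3+]) = sqrt(2.27e-11 x 0.05057) = 1.07e-6 M.
pH = -log(1.07e-6) = 5.97.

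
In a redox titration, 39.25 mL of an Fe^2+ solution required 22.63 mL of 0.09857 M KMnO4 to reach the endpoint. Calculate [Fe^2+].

0.284 M

n(KMnO4) = 0.09857 x 0.02263 = 0.002231 mol.
From the balanced equation, 1 mol KMnO4 reacts with 5 mol Fe^2+, so n(Fe^2+) = 0.002231 x 5/1 = 0.01115 mol.
[Fe^2+] = 0.01115 / 0.03925 L = 0.284 M.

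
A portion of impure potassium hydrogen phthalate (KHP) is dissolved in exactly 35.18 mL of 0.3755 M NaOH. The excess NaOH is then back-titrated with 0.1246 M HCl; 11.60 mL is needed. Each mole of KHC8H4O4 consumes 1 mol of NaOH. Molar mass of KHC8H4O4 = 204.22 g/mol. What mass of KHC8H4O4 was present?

Total n(NaOH) added = 0.3755 x 0.03518 = 0.01321 mol.
n(HCl) used = 0.1246 x 0.01160 = 0.001445 mol, which equals the excess n(NaOH).
So n(NaOH) consumed by the sample = 0.01321 - 0.001445 = 0.01176 mol.
n(KHC8H4O4) = 0.01176 / 1 = 0.01176 mol.
mass = 0.01176 mol x 204.22 g/mol = 2.40 g.

2.40 g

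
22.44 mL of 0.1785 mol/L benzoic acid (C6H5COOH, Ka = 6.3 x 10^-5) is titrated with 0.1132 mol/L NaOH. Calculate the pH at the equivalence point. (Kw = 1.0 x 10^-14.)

8.52

n(C6H5COOH) = 0.1785 x 0.02244 = 0.004006 mol; V(NaOH) at equivalence = 0.004006/0.1132 = 0.03538 L.
At equivalence all the acid is converted to C6H5COO-; total volume = 0.02244 + 0.03538 = 0.05782 L, so [C6H5COO-] = 0.004006/0.05782 = 0.06927 M.
Kb = Kw/Ka = 1.0e-14 / 6.3 x 10^-5 = 1.59e-10.
[OH^-] = sqrt(Kb x [C6H5COO-]) = sqrt(1.59e-10 x 0.06927) = 3.32e-6 M.
pOH = 5.48, so pH = 14.00 - 5.48 = 8.52.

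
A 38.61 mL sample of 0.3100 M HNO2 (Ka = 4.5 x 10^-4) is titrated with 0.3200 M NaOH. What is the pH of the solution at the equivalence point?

n(HNO2) = 0.3100 x 0.03861 = 0.01197 mol; V(NaOH) at equivalence = 0.01197/0.3200 = 0.03740 L.
At equivalence all the acid is converted to NO2-; total volume = 0.03861 + 0.03740 = 0.07601 L, so [NO2-] = 0.01197/0.07601 = 0.1575 M.
Kb = Kw/Ka = 1.0e-14 / 4.5 x 10^-4 = 2.22e-11.
[OH^-] = sqrt(Kb x [NO2-]) = sqrt(2.22e-11 x 0.1575) = 1.87e-6 M.
pOH = 5.73, so pH = 14.00 - 5.73 = 8.27.

8.27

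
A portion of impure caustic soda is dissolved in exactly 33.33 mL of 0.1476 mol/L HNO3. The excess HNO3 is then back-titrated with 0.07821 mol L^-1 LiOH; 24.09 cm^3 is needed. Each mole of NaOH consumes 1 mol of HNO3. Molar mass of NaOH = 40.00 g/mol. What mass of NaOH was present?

Total n(HNO3) added = 0.1476 x 0.03333 = 0.004920 mol.
n(LiOH) used = 0.07821 x 0.02409 = 0.001884 mol, which equals the excess n(HNO3).
So n(HNO3) consumed by the sample = 0.004920 - 0.001884 = 0.003035 mol.
n(NaOH) = 0.003035 / 1 = 0.003035 mol.
mass = 0.003035 mol x 40.00 g/mol = 0.121 g.

0.121 g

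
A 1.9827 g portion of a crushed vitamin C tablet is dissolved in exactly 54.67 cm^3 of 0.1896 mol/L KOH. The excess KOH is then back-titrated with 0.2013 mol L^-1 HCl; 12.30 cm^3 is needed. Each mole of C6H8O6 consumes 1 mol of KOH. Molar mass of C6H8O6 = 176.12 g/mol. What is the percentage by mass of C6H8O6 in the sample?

70.1%

Total n(KOH) added = 0.1896 x 0.05467 = 0.01037 mol.
n(HCl) used = 0.2013 x 0.01230 = 0.002476 mol, which equals the excess n(KOH).
So n(KOH) consumed by the sample = 0.01037 - 0.002476 = 0.007889 mol.
n(C6H8O6) = 0.007889 / 1 = 0.007889 mol.
mass C6H8O6 = 0.007889 x 176.12 = 1.389 g, so %C6H8O6 = 1.389/1.9827 x 100 = 70.1%.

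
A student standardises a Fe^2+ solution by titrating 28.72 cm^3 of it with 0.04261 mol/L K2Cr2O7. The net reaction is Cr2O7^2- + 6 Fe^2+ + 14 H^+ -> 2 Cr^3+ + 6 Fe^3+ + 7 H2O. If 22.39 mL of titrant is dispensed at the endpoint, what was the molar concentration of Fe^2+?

n(K2Cr2O7) = 0.04261 x 0.02239 = 0.0009540 mol.
From the balanced equation, 1 mol K2Cr2O7 reacts with 6 mol Fe^2+, so n(Fe^2+) = 0.0009540 x 6/1 = 0.005724 mol.
[Fe^2+] = 0.005724 / 0.02872 L = 0.199 M.

0.199 M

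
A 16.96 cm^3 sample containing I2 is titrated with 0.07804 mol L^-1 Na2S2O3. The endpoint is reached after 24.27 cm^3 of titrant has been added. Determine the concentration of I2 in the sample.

0.0558 M

n(Na2S2O3) = 0.07804 x 0.02427 = 0.001894 mol.
From the balanced equation, 2 mol Na2S2O3 reacts with 1 mol I2, so n(I2) = 0.001894 x 1/2 = 0.0009470 mol.
[I2] = 0.0009470 / 0.01696 L = 0.0558 M.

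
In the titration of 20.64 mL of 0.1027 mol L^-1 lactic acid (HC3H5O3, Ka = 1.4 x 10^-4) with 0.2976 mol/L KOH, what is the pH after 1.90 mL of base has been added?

Initial n(HC3H5O3) = 0.1027 x 0.02064 = 0.002120 mol.
n(KOH) added = 0.2976 x 0.001900 = 0.0005654 mol, converting that many moles of HC3H5O3 to C3H5O3-.
Remaining n(HC3H5O3) = 0.001554 mol; n(C3H5O3-) = 0.0005654 mol.
By Henderson-Hasselbalch, pH = pKa + log([A^-]/[HA]) = 3.85 + log(0.0005654/0.001554) = 3.85 + (-0.44) = 3.41.

3.41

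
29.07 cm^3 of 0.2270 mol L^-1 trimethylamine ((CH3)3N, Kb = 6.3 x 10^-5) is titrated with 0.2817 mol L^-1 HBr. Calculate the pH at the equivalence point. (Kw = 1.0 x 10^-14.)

5.35

n((CH3)3N) = 0.2270 x 0.02907 = 0.006599 mol; V(HBr) at equivalence = 0.006599/0.2817 = 0.02343 L.
At equivalence the base is fully converted to (CH3)3NH+; total volume = 0.05250 L, so [(CH3)3NH+] = 0.006599/0.05250 = 0.1257 M.
Ka((CH3)3NH+) = Kw/Kb = 1.0e-14 / 6.3 x 10^-5 = 1.59e-10.
[H^+] = sqrt(Ka x [(CH3)3NH+]) = sqrt(1.59e-10 x 0.1257) = 4.47e-6 M.
pH = -log(4.47e-6) = 5.35.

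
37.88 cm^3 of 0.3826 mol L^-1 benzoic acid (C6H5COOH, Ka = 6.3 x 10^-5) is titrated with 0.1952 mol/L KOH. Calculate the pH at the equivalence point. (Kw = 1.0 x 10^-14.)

8.66

n(C6H5COOH) = 0.3826 x 0.03788 = 0.01449 mol; V(KOH) at equivalence = 0.01449/0.1952 = 0.07425 L.
At equivalence all the acid is converted to C6H5COO-; total volume = 0.03788 + 0.07425 = 0.1121 L, so [C6H5COO-] = 0.01449/0.1121 = 0.1293 M.
Kb = Kw/Ka = 1.0e-14 / 6.3 x 10^-5 = 1.59e-10.
[OH^-] = sqrt(Kb x [C6H5COO-]) = sqrt(1.59e-10 x 0.1293) = 4.53e-6 M.
pOH = 5.34, so pH = 14.00 - 5.34 = 8.66.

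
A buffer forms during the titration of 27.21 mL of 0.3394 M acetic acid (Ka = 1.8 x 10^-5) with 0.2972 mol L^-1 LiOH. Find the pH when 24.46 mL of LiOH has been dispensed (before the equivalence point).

Initial n(CH3COOH) = 0.3394 x 0.02721 = 0.009235 mol.
n(LiOH) added = 0.2972 x 0.02446 = 0.007270 mol, converting that many moles of CH3COOH to CH3COO-.
Remaining n(CH3COOH) = 0.001966 mol; n(CH3COO-) = 0.007270 mol.
By Henderson-Hasselbalch, pH = pKa + log([A^-]/[HA]) = 4.74 + log(0.007270/0.001966) = 4.74 + (+0.57) = 5.31.

5.31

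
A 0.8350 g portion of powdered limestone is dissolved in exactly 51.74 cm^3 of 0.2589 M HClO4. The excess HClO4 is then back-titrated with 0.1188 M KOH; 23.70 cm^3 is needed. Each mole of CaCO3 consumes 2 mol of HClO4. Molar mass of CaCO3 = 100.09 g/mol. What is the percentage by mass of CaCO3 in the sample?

Total n(HClO4) added = 0.2589 x 0.05174 = 0.01340 mol.
n(KOH) used = 0.1188 x 0.02370 = 0.002816 mol, which equals the excess n(HClO4).
So n(HClO4) consumed by the sample = 0.01340 - 0.002816 = 0.01058 mol.
n(CaCO3) = 0.01058 / 2 = 0.005290 mol.
mass CaCO3 = 0.005290 x 100.09 = 0.5295 g, so %CaCO3 = 0.5295/0.8350 x 100 = 63.4%.

63.4%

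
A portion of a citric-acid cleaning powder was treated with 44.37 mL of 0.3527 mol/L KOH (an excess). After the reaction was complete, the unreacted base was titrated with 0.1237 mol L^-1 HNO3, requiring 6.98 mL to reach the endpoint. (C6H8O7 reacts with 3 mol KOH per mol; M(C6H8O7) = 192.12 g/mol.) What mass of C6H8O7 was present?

0.947 g

Total n(KOH) added = 0.3527 x 0.04437 = 0.01565 mol.
n(HNO3) used = 0.1237 x 0.006980 = 0.0008634 mol, which equals the excess n(KOH).
So n(KOH) consumed by the sample = 0.01565 - 0.0008634 = 0.01479 mol.
n(C6H8O7) = 0.01479 / 3 = 0.004929 mol.
mass = 0.004929 mol x 192.12 g/mol = 0.947 g.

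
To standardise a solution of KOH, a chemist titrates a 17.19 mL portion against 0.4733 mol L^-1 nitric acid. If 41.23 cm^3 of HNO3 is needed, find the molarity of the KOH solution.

1.14 M

n(HNO3) delivered = 0.4733 x 0.04123 = 0.01951 mol.
For a 1:1 reaction, n(KOH) = 0.01951 mol.
[KOH] = 0.01951 mol / 0.01719 L = 1.14 M.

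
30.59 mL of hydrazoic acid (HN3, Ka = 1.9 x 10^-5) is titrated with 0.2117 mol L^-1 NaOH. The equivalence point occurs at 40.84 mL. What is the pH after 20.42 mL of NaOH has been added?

4.72

20.42 mL is exactly half the equivalence volume (40.84/2), i.e. the half-equivalence point.
There, n(HA) = n(A^-), so pH = pKa = -log(1.9 x 10^-5) = 4.72.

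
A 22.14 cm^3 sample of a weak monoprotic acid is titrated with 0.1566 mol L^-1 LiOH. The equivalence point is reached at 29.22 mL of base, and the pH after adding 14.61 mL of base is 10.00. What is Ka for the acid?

1.0 x 10^-10

14.61 mL is half of the equivalence volume, so this is the half-equivalence point where [HA] = [A^-].
At half-equivalence pH = pKa, so pKa = 10.00.
Ka = 10^(-10.00) = 1.0 x 10^-10.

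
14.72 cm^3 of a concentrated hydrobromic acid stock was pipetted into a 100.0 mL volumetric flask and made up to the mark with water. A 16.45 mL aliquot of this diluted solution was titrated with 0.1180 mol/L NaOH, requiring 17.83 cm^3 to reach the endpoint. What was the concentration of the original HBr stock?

n(NaOH) = 0.1180 x 0.01783 = 0.002104 mol.
n(HBr) in the aliquot = 0.002104 mol.
[diluted HBr] = 0.002104 / 0.01645 = 0.1279 M.
Dilution factor = 100.0/14.72 = 6.793, so [stock] = 0.1279 x 6.793 = 0.869 M.

0.869 M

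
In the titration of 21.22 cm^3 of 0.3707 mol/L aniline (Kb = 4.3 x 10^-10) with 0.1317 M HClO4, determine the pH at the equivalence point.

2.82

n(C6H5NH2) = 0.3707 x 0.02122 = 0.007866 mol; V(HClO4) at equivalence = 0.007866/0.1317 = 0.05973 L.
At equivalence the base is fully converted to C6H5NH3+; total volume = 0.08095 L, so [C6H5NH3+] = 0.007866/0.08095 = 0.09718 M.
Ka(C6H5NH3+) = Kw/Kb = 1.0e-14 / 4.3 x 10^-10 = 2.33e-5.
[H^+] = sqrt(Ka x [C6H5NH3+]) = sqrt(2.33e-5 x 0.09718) = 0.00150 M.
pH = -log(0.00150) = 2.82.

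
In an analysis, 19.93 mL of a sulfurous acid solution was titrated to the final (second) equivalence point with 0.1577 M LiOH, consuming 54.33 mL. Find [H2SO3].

0.215 M

n(LiOH) = 0.1577 x 0.05433 = 0.008568 mol.
At the final (second) equivalence point, 2 mol OH^- react per mol H2SO3, so n(H2SO3) = 0.008568 / 2 = 0.004284 mol.
[H2SO3] = 0.004284 / 0.01993 L = 0.215 M.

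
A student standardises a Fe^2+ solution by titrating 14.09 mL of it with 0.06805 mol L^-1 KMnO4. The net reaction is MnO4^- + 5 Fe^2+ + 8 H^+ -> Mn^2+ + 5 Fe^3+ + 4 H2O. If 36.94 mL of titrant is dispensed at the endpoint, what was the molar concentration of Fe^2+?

n(KMnO4) = 0.06805 x 0.03694 = 0.002514 mol.
From the balanced equation, 1 mol KMnO4 reacts with 5 mol Fe^2+, so n(Fe^2+) = 0.002514 x 5/1 = 0.01257 mol.
[Fe^2+] = 0.01257 / 0.01409 L = 0.892 M.

0.892 M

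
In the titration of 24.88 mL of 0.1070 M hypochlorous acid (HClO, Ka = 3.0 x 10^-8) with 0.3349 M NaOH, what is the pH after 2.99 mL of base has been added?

7.30

Initial n(HClO) = 0.1070 x 0.02488 = 0.002662 mol.
n(NaOH) added = 0.3349 x 0.002990 = 0.001001 mol, converting that many moles of HClO to ClO-.
Remaining n(HClO) = 0.001661 mol; n(ClO-) = 0.001001 mol.
By Henderson-Hasselbalch, pH = pKa + log([A^-]/[HA]) = 7.52 + log(0.001001/0.001661) = 7.52 + (-0.22) = 7.30.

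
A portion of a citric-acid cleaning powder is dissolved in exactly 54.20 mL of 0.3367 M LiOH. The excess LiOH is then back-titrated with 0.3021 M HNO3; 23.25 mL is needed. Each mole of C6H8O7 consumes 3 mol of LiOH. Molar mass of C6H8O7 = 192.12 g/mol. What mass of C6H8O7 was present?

0.719 g

Total n(LiOH) added = 0.3367 x 0.05420 = 0.01825 mol.
n(HNO3) used = 0.3021 x 0.02325 = 0.007024 mol, which equals the excess n(LiOH).
So n(LiOH) consumed by the sample = 0.01825 - 0.007024 = 0.01123 mol.
n(C6H8O7) = 0.01123 / 3 = 0.003742 mol.
mass = 0.003742 mol x 192.12 g/mol = 0.719 g.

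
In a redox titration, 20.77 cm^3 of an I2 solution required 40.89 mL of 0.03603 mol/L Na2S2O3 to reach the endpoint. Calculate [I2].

n(Na2S2O3) = 0.03603 x 0.04089 = 0.001473 mol.
From the balanced equation, 2 mol Na2S2O3 reacts with 1 mol I2, so n(I2) = 0.001473 x 1/2 = 0.0007366 mol.
[I2] = 0.0007366 / 0.02077 L = 0.0355 M.

0.0355 M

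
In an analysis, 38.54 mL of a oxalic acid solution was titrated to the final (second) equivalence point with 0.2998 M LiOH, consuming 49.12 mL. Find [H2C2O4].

n(LiOH) = 0.2998 x 0.04912 = 0.01473 mol.
At the final (second) equivalence point, 2 mol OH^- react per mol H2C2O4, so n(H2C2O4) = 0.01473 / 2 = 0.007363 mol.
[H2C2O4] = 0.007363 / 0.03854 L = 0.191 M.

0.191 M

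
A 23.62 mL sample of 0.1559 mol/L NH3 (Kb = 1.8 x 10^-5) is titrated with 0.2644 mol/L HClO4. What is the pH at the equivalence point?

n(NH3) = 0.1559 x 0.02362 = 0.003682 mol; V(HClO4) at equivalence = 0.003682/0.2644 = 0.01393 L.
At equivalence the base is fully converted to NH4+; total volume = 0.03755 L, so [NH4+] = 0.003682/0.03755 = 0.09807 M.
Ka(NH4+) = Kw/Kb = 1.0e-14 / 1.8 x 10^-5 = 5.56e-10.
[H^+] = sqrt(Ka x [NH4+]) = sqrt(5.56e-10 x 0.09807) = 7.38e-6 M.
pH = -log(7.38e-6) = 5.13.

5.13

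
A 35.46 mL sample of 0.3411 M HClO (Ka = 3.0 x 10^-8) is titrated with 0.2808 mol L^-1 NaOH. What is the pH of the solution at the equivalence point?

n(HClO) = 0.3411 x 0.03546 = 0.01210 mol; V(NaOH) at equivalence = 0.01210/0.2808 = 0.04307 L.
At equivalence all the acid is converted to ClO-; total volume = 0.03546 + 0.04307 = 0.07853 L, so [ClO-] = 0.01210/0.07853 = 0.1540 M.
Kb = Kw/Ka = 1.0e-14 / 3.0 x 10^-8 = 3.33e-7.
[OH^-] = sqrt(Kb x [ClO-]) = sqrt(3.33e-7 x 0.1540) = 0.000227 M.
pOH = 3.64, so pH = 14.00 - 3.64 = 10.36.

10.36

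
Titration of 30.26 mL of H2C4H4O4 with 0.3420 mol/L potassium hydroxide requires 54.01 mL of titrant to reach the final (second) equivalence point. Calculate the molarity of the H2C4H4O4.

n(KOH) = 0.3420 x 0.05401 = 0.01847 mol.
At the final (second) equivalence point, 2 mol OH^- react per mol H2C4H4O4, so n(H2C4H4O4) = 0.01847 / 2 = 0.009236 mol.
[H2C4H4O4] = 0.009236 / 0.03026 L = 0.305 M.

0.305 M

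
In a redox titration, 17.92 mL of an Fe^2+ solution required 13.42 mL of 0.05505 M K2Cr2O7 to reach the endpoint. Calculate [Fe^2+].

0.247 M

n(K2Cr2O7) = 0.05505 x 0.01342 = 0.0007388 mol.
From the balanced equation, 1 mol K2Cr2O7 reacts with 6 mol Fe^2+, so n(Fe^2+) = 0.0007388 x 6/1 = 0.004433 mol.
[Fe^2+] = 0.004433 / 0.01792 L = 0.247 M.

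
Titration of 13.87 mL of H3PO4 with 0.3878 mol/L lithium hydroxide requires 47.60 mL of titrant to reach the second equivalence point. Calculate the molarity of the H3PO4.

n(LiOH) = 0.3878 x 0.04760 = 0.01846 mol.
At the second equivalence point, 2 mol OH^- react per mol H3PO4, so n(H3PO4) = 0.01846 / 2 = 0.009230 mol.
[H3PO4] = 0.009230 / 0.01387 L = 0.665 M.

0.665 M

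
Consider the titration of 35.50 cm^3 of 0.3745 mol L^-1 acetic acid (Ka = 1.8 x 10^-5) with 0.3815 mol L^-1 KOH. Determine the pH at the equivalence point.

9.01

n(CH3COOH) = 0.3745 x 0.03550 = 0.01329 mol; V(KOH) at equivalence = 0.01329/0.3815 = 0.03485 L.
At equivalence all the acid is converted to CH3COO-; total volume = 0.03550 + 0.03485 = 0.07035 L, so [CH3COO-] = 0.01329/0.07035 = 0.1890 M.
Kb = Kw/Ka = 1.0e-14 / 1.8 x 10^-5 = 5.56e-10.
[OH^-] = sqrt(Kb x [CH3COO-]) = sqrt(5.56e-10 x 0.1890) = 1.02e-5 M.
pOH = 4.99, so pH = 14.00 - 4.99 = 9.01.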